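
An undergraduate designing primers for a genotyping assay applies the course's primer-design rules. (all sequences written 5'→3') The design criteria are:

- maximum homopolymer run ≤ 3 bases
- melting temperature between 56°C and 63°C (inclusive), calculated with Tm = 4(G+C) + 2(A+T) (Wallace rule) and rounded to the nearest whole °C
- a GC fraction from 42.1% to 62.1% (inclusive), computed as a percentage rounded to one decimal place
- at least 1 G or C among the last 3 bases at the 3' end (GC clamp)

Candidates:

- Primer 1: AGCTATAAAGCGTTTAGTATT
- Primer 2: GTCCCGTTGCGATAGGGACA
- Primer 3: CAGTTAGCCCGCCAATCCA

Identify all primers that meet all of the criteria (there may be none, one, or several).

Primer 3 only.

Primer 1 (21 nt, A=7 T=8 G=4 C=2): longest run = 3 ✓; Tm = 2·15 + 4·6 = 54°C, outside 56–63°C ✗; GC 6/21 = 28.6%, outside 42.1–62.1% ✗; 3' end ATT has 0 G/C, need ≥1 ✗ — fails.
Primer 2 (20 nt, A=4 T=4 G=7 C=5): longest run = 3 ✓; Tm = 2·8 + 4·12 = 64°C, outside 56–63°C ✗; GC 12/20 = 60.0% ✓; 3' end ACA has 1 G/C ✓ — fails.
Primer 3 (19 nt, A=5 T=3 G=3 C=8): longest run = 3 ✓; Tm = 2·8 + 4·11 = 60°C ✓; GC 11/19 = 57.9% ✓; 3' end CCA has 2 G/C ✓ — passes.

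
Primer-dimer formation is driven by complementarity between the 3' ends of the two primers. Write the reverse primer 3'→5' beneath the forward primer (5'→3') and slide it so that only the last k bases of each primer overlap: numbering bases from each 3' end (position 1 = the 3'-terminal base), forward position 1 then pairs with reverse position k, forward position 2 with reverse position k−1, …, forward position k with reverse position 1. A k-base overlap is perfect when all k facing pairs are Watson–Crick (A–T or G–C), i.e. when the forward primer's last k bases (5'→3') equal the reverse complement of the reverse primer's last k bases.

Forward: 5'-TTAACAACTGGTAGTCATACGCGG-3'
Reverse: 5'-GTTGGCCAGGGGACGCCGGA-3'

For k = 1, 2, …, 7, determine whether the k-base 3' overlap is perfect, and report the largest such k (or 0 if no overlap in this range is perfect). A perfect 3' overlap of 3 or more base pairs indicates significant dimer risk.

Last 7 bases (5'→3') — forward …TACGCGG, reverse …CGCCGGA.
Reverse complement of the reverse primer's last 7 bases: TCCGGCG; its first k bases are the reverse complement of the reverse primer's last k bases, so a perfect k-base overlap needs the forward primer's last k bases to equal them.
Comparing (forward last k vs required): k=1: G vs T ✗; k=2: GG vs TC ✗; k=3: CGG vs TCC ✗; k=4: GCGG vs TCCG ✗; k=5: CGCGG vs TCCGG ✗; k=6: ACGCGG vs TCCGGC ✗; k=7: TACGCGG vs TCCGGCG ✗.
No overlap length from 1 to 7 is perfect, so the longest perfect 3' overlap is 0.

Longest perfect overlap: 0 complementary base pairs; below the dimer-risk threshold (threshold 3).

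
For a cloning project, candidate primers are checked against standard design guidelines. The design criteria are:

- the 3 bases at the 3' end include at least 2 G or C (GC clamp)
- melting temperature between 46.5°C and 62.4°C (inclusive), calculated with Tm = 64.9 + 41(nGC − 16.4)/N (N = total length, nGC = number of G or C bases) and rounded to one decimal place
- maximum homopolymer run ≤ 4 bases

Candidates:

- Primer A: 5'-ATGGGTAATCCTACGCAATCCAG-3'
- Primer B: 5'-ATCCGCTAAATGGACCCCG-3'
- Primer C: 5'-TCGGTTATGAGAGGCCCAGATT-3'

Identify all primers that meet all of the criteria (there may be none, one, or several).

Primer A and Primer B.

Primer A (23 nt, A=7 T=5 G=5 C=6): 3' end CAG has 2 G/C ✓; Tm = 64.9 + 41·(11 − 16.4)/23 = 55.3°C ✓; longest run = 3 ✓ — passes.
Primer B (19 nt, A=5 T=3 G=4 C=7): 3' end CCG has 3 G/C ✓; Tm = 64.9 + 41·(11 − 16.4)/19 = 53.2°C ✓; longest run = 4 ✓ — passes.
Primer C (22 nt, A=5 T=6 G=7 C=4): 3' end ATT has 0 G/C, need ≥2 ✗; Tm = 64.9 + 41·(11 − 16.4)/22 = 54.8°C ✓; longest run = 3 ✓ — fails.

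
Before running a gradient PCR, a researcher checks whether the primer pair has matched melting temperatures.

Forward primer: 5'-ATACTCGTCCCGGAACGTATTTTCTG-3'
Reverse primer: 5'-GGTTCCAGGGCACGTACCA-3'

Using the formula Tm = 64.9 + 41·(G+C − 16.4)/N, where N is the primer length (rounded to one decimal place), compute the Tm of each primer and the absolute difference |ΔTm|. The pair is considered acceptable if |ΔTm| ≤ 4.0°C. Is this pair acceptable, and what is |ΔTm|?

Forward: G+C = 12, N = 26 → Tm = 64.9 + 41·(12 − 16.4)/26 = 58.0°C.
Reverse: G+C = 12, N = 19 → Tm = 64.9 + 41·(12 − 16.4)/19 = 55.4°C.
|ΔTm| = |58.0 − 55.4| = 2.6°C, ≤ 4.0°C.

|ΔTm| = 2.6°C; the pair is acceptable.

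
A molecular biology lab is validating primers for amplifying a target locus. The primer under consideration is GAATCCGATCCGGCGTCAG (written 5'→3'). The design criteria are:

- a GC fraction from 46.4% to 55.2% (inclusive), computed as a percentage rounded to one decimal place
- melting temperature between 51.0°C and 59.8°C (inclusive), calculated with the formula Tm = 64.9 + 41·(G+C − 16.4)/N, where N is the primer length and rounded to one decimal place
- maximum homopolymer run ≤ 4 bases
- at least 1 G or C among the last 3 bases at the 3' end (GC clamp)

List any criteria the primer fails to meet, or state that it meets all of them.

Base counts: A=4, T=3, G=6, C=6 (length 19).
GC content: GC 12/19 = 63.2%, outside 46.4–55.2% ✗
Tm: Tm = 64.9 + 41·(12 − 16.4)/19 = 55.4°C ✓
homopolymer run: longest run = 2 ✓
GC clamp: 3' end CAG has 2 G/C ✓

Fails: GC content.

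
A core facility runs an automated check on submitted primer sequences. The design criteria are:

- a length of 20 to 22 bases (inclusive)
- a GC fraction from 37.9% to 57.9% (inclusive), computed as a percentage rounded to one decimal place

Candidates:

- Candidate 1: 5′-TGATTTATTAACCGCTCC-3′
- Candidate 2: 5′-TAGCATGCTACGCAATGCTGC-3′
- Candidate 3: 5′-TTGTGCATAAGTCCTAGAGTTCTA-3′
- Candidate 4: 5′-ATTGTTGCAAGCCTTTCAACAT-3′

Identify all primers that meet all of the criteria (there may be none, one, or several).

Candidate 1 (18 nt, A=4 T=7 G=2 C=5): length 18, outside 20–22 ✗; GC 7/18 = 38.9% ✓ — fails.
Candidate 2 (21 nt, A=5 T=5 G=5 C=6): length 21 ✓; GC 11/21 = 52.4% ✓ — passes.
Candidate 3 (24 nt, A=6 T=9 G=5 C=4): length 24, outside 20–22 ✗; GC 9/24 = 37.5%, outside 37.9–57.9% ✗ — fails.
Candidate 4 (22 nt, A=6 T=8 G=3 C=5): length 22 ✓; GC 8/22 = 36.4%, outside 37.9–57.9% ✗ — fails.

Candidate 2 only.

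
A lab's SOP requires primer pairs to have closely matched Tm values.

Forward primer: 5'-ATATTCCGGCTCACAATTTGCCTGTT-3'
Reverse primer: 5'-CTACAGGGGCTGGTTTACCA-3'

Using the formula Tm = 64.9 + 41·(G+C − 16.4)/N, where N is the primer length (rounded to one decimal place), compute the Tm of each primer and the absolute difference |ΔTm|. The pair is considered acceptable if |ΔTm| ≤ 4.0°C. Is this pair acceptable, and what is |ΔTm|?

|ΔTm| = 2.6°C; the pair is acceptable.

Forward: G+C = 11, N = 26 → Tm = 64.9 + 41·(11 − 16.4)/26 = 56.4°C.
Reverse: G+C = 11, N = 20 → Tm = 64.9 + 41·(11 − 16.4)/20 = 53.8°C.
|ΔTm| = |56.4 − 53.8| = 2.6°C, ≤ 4.0°C.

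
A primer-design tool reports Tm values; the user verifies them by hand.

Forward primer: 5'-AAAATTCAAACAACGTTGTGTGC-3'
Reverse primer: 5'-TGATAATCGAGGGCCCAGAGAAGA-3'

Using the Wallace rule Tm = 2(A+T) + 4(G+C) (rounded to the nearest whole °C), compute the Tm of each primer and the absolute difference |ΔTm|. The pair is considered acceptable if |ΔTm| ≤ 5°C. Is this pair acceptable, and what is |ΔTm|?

|ΔTm| = 10°C; the pair is not acceptable.

Forward: A=9 T=6 G=4 C=4 → Tm = 2·15 + 4·8 = 62°C.
Reverse: A=9 T=3 G=8 C=4 → Tm = 2·12 + 4·12 = 72°C.
|ΔTm| = |62 − 72| = 10°C, > 5°C.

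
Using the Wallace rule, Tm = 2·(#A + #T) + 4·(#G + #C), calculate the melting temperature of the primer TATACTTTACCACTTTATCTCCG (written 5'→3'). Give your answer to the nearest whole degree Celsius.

Base counts: A=5, T=10, G=1, C=7 (length 23).
Tm = 2·(5+10) + 4·(1+7) = 2·15 + 4·8 = 30 + 32 = 62°C.

62°C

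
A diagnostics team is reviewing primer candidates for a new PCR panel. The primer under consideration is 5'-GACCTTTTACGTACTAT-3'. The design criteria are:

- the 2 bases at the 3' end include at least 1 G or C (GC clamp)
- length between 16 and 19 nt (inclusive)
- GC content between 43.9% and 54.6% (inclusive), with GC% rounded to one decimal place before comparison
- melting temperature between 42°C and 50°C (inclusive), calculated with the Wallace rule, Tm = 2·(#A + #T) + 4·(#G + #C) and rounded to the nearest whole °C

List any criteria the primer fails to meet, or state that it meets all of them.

Fails: GC clamp, GC content.

Base counts: A=4, T=7, G=2, C=4 (length 17).
GC clamp: 3' end AT has 0 G/C, need ≥1 ✗
length: length 17 ✓
GC content: GC 6/17 = 35.3%, outside 43.9–54.6% ✗
Tm: Tm = 2·11 + 4·6 = 46°C ✓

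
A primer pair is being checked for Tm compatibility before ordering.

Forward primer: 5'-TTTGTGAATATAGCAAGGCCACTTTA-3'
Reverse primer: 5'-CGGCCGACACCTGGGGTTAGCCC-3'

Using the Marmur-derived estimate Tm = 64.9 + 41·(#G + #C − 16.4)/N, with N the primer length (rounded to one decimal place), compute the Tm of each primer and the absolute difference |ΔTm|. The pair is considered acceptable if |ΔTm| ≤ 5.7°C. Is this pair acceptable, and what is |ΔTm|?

|ΔTm| = 12.8°C; the pair is not acceptable.

Forward: G+C = 9, N = 26 → Tm = 64.9 + 41·(9 − 16.4)/26 = 53.2°C.
Reverse: G+C = 17, N = 23 → Tm = 64.9 + 41·(17 − 16.4)/23 = 66.0°C.
|ΔTm| = |53.2 − 66.0| = 12.8°C, > 5.7°C.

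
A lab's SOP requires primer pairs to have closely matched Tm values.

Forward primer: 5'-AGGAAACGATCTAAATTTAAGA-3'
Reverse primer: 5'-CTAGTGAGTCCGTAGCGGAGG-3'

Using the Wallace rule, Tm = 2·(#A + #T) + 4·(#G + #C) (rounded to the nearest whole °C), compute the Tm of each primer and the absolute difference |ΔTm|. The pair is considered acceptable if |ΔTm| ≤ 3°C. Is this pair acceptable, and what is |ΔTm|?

|ΔTm| = 12°C; the pair is not acceptable.

Forward: A=11 T=5 G=4 C=2 → Tm = 2·16 + 4·6 = 56°C.
Reverse: A=4 T=4 G=9 C=4 → Tm = 2·8 + 4·13 = 68°C.
|ΔTm| = |56 − 68| = 12°C, > 3°C.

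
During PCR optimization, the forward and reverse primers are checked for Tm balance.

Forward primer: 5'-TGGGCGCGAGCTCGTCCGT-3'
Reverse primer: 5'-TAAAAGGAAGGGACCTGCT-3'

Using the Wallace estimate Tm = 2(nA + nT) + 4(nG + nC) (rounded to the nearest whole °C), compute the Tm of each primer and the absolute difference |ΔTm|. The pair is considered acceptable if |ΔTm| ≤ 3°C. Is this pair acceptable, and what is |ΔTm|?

Forward: A=1 T=4 G=8 C=6 → Tm = 2·5 + 4·14 = 66°C.
Reverse: A=7 T=3 G=6 C=3 → Tm = 2·10 + 4·9 = 56°C.
|ΔTm| = |66 − 56| = 10°C, > 3°C.

|ΔTm| = 10°C; the pair is not acceptable.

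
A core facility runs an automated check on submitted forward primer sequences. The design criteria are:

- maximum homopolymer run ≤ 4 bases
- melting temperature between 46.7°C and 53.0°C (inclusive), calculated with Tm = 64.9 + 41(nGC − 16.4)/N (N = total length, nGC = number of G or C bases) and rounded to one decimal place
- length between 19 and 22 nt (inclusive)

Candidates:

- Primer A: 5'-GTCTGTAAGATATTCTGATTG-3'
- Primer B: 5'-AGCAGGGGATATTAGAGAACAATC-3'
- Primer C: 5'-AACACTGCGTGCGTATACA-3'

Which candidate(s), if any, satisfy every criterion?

Primer A (21 nt, A=5 T=9 G=5 C=2): longest run = 2 ✓; Tm = 64.9 + 41·(7 − 16.4)/21 = 46.5°C, outside 46.7–53.0°C ✗; length 21 ✓ — fails.
Primer B (24 nt, A=10 T=4 G=7 C=3): longest run = 4 ✓; Tm = 64.9 + 41·(10 − 16.4)/24 = 54.0°C, outside 46.7–53.0°C ✗; length 24, outside 19–22 ✗ — fails.
Primer C (19 nt, A=6 T=4 G=4 C=5): longest run = 2 ✓; Tm = 64.9 + 41·(9 − 16.4)/19 = 48.9°C ✓; length 19 ✓ — passes.

Primer C only.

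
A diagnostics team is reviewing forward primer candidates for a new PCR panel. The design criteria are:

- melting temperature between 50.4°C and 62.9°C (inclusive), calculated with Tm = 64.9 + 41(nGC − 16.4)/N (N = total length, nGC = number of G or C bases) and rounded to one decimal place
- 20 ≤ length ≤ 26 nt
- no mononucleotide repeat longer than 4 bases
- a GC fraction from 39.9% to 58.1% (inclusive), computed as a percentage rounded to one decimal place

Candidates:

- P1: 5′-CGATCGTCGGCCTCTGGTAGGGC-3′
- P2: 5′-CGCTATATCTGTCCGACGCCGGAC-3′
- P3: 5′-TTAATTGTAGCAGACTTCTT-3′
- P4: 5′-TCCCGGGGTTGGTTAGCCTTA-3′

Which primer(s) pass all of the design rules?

P4 only.

P1 (23 nt, A=2 T=5 G=9 C=7): Tm = 64.9 + 41·(16 − 16.4)/23 = 64.2°C, outside 50.4–62.9°C ✗; length 23 ✓; longest run = 3 ✓; GC 16/23 = 69.6%, outside 39.9–58.1% ✗ — fails.
P2 (24 nt, A=4 T=5 G=6 C=9): Tm = 64.9 + 41·(15 − 16.4)/24 = 62.5°C ✓; length 24 ✓; longest run = 2 ✓; GC 15/24 = 62.5%, outside 39.9–58.1% ✗ — fails.
P3 (20 nt, A=5 T=9 G=3 C=3): Tm = 64.9 + 41·(6 − 16.4)/20 = 43.6°C, outside 50.4–62.9°C ✗; length 20 ✓; longest run = 2 ✓; GC 6/20 = 30.0%, outside 39.9–58.1% ✗ — fails.
P4 (21 nt, A=2 T=7 G=7 C=5): Tm = 64.9 + 41·(12 − 16.4)/21 = 56.3°C ✓; length 21 ✓; longest run = 4 ✓; GC 12/21 = 57.1% ✓ — passes.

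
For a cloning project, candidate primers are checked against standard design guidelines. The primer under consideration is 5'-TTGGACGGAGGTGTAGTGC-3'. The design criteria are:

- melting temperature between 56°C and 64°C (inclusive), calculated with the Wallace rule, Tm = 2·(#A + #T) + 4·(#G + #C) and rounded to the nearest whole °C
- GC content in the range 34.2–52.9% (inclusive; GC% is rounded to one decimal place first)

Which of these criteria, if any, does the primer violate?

Base counts: A=3, T=5, G=9, C=2 (length 19).
Tm: Tm = 2·8 + 4·11 = 60°C ✓
GC content: GC 11/19 = 57.9%, outside 34.2–52.9% ✗

Fails: GC content.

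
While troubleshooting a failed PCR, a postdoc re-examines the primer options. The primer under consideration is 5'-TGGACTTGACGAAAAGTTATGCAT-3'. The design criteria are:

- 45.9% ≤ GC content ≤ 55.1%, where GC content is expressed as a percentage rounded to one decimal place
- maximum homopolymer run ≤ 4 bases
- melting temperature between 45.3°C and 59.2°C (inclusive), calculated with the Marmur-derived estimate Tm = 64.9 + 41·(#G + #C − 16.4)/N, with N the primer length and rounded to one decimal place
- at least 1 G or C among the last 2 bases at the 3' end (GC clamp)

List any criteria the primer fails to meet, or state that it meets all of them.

Base counts: A=8, T=7, G=6, C=3 (length 24).
GC content: GC 9/24 = 37.5%, outside 45.9–55.1% ✗
homopolymer run: longest run = 4 ✓
Tm: Tm = 64.9 + 41·(9 − 16.4)/24 = 52.3°C ✓
GC clamp: 3' end AT has 0 G/C, need ≥1 ✗

Fails: GC content, GC clamp.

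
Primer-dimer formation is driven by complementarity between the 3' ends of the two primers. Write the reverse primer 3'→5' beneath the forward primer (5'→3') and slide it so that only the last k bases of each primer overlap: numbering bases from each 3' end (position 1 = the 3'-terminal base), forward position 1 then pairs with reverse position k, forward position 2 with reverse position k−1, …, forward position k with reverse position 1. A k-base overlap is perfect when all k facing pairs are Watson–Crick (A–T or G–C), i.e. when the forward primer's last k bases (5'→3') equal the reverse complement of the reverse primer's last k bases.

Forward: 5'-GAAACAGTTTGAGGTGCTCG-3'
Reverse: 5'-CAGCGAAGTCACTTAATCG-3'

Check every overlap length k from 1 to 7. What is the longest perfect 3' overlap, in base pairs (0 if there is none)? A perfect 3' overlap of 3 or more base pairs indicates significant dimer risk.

Longest perfect overlap: 2 complementary base pairs; below the dimer-risk threshold (threshold 3).

Last 7 bases (5'→3') — forward …GTGCTCG, reverse …TTAATCG.
Reverse complement of the reverse primer's last 7 bases: CGATTAA; its first k bases are the reverse complement of the reverse primer's last k bases, so a perfect k-base overlap needs the forward primer's last k bases to equal them.
Comparing (forward last k vs required): k=1: G vs C ✗; k=2: CG vs CG ✓; k=3: TCG vs CGA ✗; k=4: CTCG vs CGAT ✗; k=5: GCTCG vs CGATT ✗; k=6: TGCTCG vs CGATTA ✗; k=7: GTGCTCG vs CGATTAA ✗.
Only k = 2 is perfect, so the longest perfect 3' overlap is 2.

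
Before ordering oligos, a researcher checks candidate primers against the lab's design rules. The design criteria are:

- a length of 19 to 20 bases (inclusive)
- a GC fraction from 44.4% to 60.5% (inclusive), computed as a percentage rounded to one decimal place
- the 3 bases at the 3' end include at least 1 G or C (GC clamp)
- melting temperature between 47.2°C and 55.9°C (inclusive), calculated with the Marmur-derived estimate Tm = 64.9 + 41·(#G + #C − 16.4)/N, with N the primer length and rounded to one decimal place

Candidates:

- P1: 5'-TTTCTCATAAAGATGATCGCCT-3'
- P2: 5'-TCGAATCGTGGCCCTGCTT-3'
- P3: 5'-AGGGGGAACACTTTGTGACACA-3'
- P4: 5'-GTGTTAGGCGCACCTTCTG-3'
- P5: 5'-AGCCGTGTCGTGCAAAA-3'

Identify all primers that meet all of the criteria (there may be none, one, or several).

P1 (22 nt, A=6 T=8 G=3 C=5): length 22, outside 19–20 ✗; GC 8/22 = 36.4%, outside 44.4–60.5% ✗; 3' end CCT has 2 G/C ✓; Tm = 64.9 + 41·(8 − 16.4)/22 = 49.2°C ✓ — fails.
P2 (19 nt, A=2 T=6 G=5 C=6): length 19 ✓; GC 11/19 = 57.9% ✓; 3' end CTT has 1 G/C ✓; Tm = 64.9 + 41·(11 − 16.4)/19 = 53.2°C ✓ — passes.
P3 (22 nt, A=7 T=4 G=7 C=4): length 22, outside 19–20 ✗; GC 11/22 = 50.0% ✓; 3' end ACA has 1 G/C ✓; Tm = 64.9 + 41·(11 − 16.4)/22 = 54.8°C ✓ — fails.
P4 (19 nt, A=2 T=6 G=6 C=5): length 19 ✓; GC 11/19 = 57.9% ✓; 3' end CTG has 2 G/C ✓; Tm = 64.9 + 41·(11 − 16.4)/19 = 53.2°C ✓ — passes.
P5 (17 nt, A=5 T=3 G=5 C=4): length 17, outside 19–20 ✗; GC 9/17 = 52.9% ✓; 3' end AAA has 0 G/C, need ≥1 ✗; Tm = 64.9 + 41·(9 − 16.4)/17 = 47.1°C, outside 47.2–55.9°C ✗ — fails.

P2 and P4.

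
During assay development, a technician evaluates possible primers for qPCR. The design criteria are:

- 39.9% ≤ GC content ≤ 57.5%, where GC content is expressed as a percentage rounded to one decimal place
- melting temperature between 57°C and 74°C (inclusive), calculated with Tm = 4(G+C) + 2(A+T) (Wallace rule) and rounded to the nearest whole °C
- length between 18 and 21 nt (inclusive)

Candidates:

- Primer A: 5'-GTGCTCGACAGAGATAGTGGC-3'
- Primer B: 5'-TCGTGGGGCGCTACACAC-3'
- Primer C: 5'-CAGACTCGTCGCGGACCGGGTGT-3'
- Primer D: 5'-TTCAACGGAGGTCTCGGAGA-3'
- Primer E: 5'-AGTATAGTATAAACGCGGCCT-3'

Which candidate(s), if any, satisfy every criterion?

Primer A, Primer D and Primer E.

Primer A (21 nt, A=5 T=4 G=8 C=4): GC 12/21 = 57.1% ✓; Tm = 2·9 + 4·12 = 66°C ✓; length 21 ✓ — passes.
Primer B (18 nt, A=3 T=3 G=6 C=6): GC 12/18 = 66.7%, outside 39.9–57.5% ✗; Tm = 2·6 + 4·12 = 60°C ✓; length 18 ✓ — fails.
Primer C (23 nt, A=3 T=4 G=9 C=7): GC 16/23 = 69.6%, outside 39.9–57.5% ✗; Tm = 2·7 + 4·16 = 78°C, outside 57–74°C ✗; length 23, outside 18–21 ✗ — fails.
Primer D (20 nt, A=5 T=4 G=7 C=4): GC 11/20 = 55.0% ✓; Tm = 2·9 + 4·11 = 62°C ✓; length 20 ✓ — passes.
Primer E (21 nt, A=7 T=5 G=5 C=4): GC 9/21 = 42.9% ✓; Tm = 2·12 + 4·9 = 60°C ✓; length 21 ✓ — passes.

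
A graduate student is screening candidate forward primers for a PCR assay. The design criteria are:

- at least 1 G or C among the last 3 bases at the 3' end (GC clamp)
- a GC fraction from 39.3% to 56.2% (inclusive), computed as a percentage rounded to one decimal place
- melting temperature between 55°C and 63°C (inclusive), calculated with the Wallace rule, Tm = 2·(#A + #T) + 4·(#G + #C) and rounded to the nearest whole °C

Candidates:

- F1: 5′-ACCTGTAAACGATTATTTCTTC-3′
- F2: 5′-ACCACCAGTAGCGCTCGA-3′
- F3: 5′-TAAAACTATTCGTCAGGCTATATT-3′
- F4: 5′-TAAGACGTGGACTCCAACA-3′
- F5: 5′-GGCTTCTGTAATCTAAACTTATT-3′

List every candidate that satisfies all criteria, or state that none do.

F1 (22 nt, A=6 T=9 G=2 C=5): 3' end TTC has 1 G/C ✓; GC 7/22 = 31.8%, outside 39.3–56.2% ✗; Tm = 2·15 + 4·7 = 58°C ✓ — fails.
F2 (18 nt, A=5 T=2 G=4 C=7): 3' end CGA has 2 G/C ✓; GC 11/18 = 61.1%, outside 39.3–56.2% ✗; Tm = 2·7 + 4·11 = 58°C ✓ — fails.
F3 (24 nt, A=8 T=9 G=3 C=4): 3' end ATT has 0 G/C, need ≥1 ✗; GC 7/24 = 29.2%, outside 39.3–56.2% ✗; Tm = 2·17 + 4·7 = 62°C ✓ — fails.
F4 (19 nt, A=7 T=3 G=4 C=5): 3' end ACA has 1 G/C ✓; GC 9/19 = 47.4% ✓; Tm = 2·10 + 4·9 = 56°C ✓ — passes.
F5 (23 nt, A=6 T=10 G=3 C=4): 3' end ATT has 0 G/C, need ≥1 ✗; GC 7/23 = 30.4%, outside 39.3–56.2% ✗; Tm = 2·16 + 4·7 = 60°C ✓ — fails.

F4 only.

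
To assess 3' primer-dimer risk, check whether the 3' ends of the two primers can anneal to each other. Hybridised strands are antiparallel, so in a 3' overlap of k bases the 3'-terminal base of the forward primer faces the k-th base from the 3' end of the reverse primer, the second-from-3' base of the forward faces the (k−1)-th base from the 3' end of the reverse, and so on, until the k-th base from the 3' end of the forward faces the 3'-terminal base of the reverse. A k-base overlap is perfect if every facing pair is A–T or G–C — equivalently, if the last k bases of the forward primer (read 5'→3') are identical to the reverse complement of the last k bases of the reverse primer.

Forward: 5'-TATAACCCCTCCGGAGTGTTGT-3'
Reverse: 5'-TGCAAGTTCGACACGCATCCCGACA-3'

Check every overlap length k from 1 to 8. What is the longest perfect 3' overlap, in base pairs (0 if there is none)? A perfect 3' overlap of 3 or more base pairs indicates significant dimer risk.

Last 8 bases (5'→3') — forward …AGTGTTGT, reverse …TCCCGACA.
Reverse complement of the reverse primer's last 8 bases: TGTCGGGA; its first k bases are the reverse complement of the reverse primer's last k bases, so a perfect k-base overlap needs the forward primer's last k bases to equal them.
Comparing (forward last k vs required): k=1: T vs T ✓; k=2: GT vs TG ✗; k=3: TGT vs TGT ✓; k=4: TTGT vs TGTC ✗; k=5: GTTGT vs TGTCG ✗; k=6: TGTTGT vs TGTCGG ✗; k=7: GTGTTGT vs TGTCGGG ✗; k=8: AGTGTTGT vs TGTCGGGA ✗.
Perfect overlaps at k = 1, 3; the largest is 3.

Longest perfect overlap: 3 complementary base pairs; significant dimer risk (threshold 3).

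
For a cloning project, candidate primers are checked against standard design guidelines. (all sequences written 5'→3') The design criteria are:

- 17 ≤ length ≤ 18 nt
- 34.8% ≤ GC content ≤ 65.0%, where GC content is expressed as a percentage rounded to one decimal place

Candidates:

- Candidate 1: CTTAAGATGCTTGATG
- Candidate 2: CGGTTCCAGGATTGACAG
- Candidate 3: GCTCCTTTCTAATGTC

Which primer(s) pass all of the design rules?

Candidate 1 (16 nt, A=4 T=6 G=4 C=2): length 16, outside 17–18 ✗; GC 6/16 = 37.5% ✓ — fails.
Candidate 2 (18 nt, A=4 T=4 G=6 C=4): length 18 ✓; GC 10/18 = 55.6% ✓ — passes.
Candidate 3 (16 nt, A=2 T=7 G=2 C=5): length 16, outside 17–18 ✗; GC 7/16 = 43.8% ✓ — fails.

Candidate 2 only.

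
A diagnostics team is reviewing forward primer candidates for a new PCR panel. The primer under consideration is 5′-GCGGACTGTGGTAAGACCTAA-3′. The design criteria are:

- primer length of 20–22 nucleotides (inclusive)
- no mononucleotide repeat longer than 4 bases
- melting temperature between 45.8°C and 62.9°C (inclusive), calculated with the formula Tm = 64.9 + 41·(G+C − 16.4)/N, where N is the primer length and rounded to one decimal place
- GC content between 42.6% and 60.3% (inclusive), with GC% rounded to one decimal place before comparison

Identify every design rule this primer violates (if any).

Meets all criteria.

Base counts: A=6, T=4, G=7, C=4 (length 21).
length: length 21 ✓
homopolymer run: longest run = 2 ✓
Tm: Tm = 64.9 + 41·(11 − 16.4)/21 = 54.4°C ✓
GC content: GC 11/21 = 52.4% ✓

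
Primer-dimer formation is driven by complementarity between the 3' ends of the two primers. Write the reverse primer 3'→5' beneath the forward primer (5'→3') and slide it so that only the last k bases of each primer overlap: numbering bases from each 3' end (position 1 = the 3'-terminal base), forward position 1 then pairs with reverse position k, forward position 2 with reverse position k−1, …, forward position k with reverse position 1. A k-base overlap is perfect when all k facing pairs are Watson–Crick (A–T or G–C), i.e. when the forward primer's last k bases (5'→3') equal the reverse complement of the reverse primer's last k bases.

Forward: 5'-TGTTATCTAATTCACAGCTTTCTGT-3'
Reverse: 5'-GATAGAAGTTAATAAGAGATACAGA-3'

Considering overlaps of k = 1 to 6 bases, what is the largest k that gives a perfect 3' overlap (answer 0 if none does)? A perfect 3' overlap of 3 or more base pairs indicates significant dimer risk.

Longest perfect overlap: 5 complementary base pairs; significant dimer risk (threshold 3).

Last 6 bases (5'→3') — forward …TTCTGT, reverse …TACAGA.
Reverse complement of the reverse primer's last 6 bases: TCTGTA; its first k bases are the reverse complement of the reverse primer's last k bases, so a perfect k-base overlap needs the forward primer's last k bases to equal them.
Comparing (forward last k vs required): k=1: T vs T ✓; k=2: GT vs TC ✗; k=3: TGT vs TCT ✗; k=4: CTGT vs TCTG ✗; k=5: TCTGT vs TCTGT ✓; k=6: TTCTGT vs TCTGTA ✗.
Perfect overlaps at k = 1, 5; the largest is 5.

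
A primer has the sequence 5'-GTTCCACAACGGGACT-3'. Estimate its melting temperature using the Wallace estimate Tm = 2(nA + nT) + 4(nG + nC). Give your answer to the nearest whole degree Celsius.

Base counts: A=4, T=3, G=4, C=5 (length 16).
Tm = 2·(4+3) + 4·(4+5) = 2·7 + 4·9 = 14 + 36 = 50°C.

50°C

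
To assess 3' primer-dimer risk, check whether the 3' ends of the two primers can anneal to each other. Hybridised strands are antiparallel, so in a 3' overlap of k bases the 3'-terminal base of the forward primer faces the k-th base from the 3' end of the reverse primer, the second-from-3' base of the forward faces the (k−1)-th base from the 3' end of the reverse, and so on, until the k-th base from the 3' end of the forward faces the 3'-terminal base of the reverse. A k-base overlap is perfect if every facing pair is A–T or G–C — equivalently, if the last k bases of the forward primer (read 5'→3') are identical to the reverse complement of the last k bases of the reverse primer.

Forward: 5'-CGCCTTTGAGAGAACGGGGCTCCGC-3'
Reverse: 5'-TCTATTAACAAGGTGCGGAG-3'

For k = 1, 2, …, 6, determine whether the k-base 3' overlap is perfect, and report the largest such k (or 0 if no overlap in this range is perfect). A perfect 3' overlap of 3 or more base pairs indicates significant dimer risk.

Last 6 bases (5'→3') — forward …CTCCGC, reverse …GCGGAG.
Reverse complement of the reverse primer's last 6 bases: CTCCGC; its first k bases are the reverse complement of the reverse primer's last k bases, so a perfect k-base overlap needs the forward primer's last k bases to equal them.
Comparing (forward last k vs required): k=1: C vs C ✓; k=2: GC vs CT ✗; k=3: CGC vs CTC ✗; k=4: CCGC vs CTCC ✗; k=5: TCCGC vs CTCCG ✗; k=6: CTCCGC vs CTCCGC ✓.
Perfect overlaps at k = 1, 6; the largest is 6.

Longest perfect overlap: 6 complementary base pairs; significant dimer risk (threshold 3).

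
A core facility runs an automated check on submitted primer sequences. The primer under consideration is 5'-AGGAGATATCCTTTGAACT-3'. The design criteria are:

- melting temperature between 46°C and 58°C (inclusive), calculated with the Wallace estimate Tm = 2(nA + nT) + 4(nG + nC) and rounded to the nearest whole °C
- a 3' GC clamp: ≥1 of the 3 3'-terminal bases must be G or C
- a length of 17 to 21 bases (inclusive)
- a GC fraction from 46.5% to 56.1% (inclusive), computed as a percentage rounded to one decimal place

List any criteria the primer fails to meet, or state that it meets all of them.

Base counts: A=6, T=6, G=4, C=3 (length 19).
Tm: Tm = 2·12 + 4·7 = 52°C ✓
GC clamp: 3' end ACT has 1 G/C ✓
length: length 19 ✓
GC content: GC 7/19 = 36.8%, outside 46.5–56.1% ✗

Fails: GC content.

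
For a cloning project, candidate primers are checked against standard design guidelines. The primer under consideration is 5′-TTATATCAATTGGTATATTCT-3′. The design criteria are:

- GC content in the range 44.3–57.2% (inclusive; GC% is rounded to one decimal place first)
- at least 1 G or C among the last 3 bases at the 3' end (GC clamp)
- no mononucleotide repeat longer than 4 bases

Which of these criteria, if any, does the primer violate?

Base counts: A=6, T=11, G=2, C=2 (length 21).
GC content: GC 4/21 = 19.0%, outside 44.3–57.2% ✗
GC clamp: 3' end TCT has 1 G/C ✓
homopolymer run: longest run = 2 ✓

Fails: GC content.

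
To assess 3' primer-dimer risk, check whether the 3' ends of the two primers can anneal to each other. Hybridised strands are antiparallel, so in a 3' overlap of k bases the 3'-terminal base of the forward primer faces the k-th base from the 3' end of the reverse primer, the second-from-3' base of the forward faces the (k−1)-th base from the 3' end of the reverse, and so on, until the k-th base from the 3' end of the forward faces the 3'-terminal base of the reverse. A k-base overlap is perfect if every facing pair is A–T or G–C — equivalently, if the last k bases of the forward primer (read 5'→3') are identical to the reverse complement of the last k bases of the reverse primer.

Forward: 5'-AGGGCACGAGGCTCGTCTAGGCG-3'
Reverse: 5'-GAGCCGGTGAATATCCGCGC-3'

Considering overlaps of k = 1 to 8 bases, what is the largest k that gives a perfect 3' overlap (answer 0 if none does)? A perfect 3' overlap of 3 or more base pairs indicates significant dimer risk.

Last 8 bases (5'→3') — forward …TCTAGGCG, reverse …ATCCGCGC.
Reverse complement of the reverse primer's last 8 bases: GCGCGGAT; its first k bases are the reverse complement of the reverse primer's last k bases, so a perfect k-base overlap needs the forward primer's last k bases to equal them.
Comparing (forward last k vs required): k=1: G vs G ✓; k=2: CG vs GC ✗; k=3: GCG vs GCG ✓; k=4: GGCG vs GCGC ✗; k=5: AGGCG vs GCGCG ✗; k=6: TAGGCG vs GCGCGG ✗; k=7: CTAGGCG vs GCGCGGA ✗; k=8: TCTAGGCG vs GCGCGGAT ✗.
Perfect overlaps at k = 1, 3; the largest is 3.

Longest perfect overlap: 3 complementary base pairs; significant dimer risk (threshold 3).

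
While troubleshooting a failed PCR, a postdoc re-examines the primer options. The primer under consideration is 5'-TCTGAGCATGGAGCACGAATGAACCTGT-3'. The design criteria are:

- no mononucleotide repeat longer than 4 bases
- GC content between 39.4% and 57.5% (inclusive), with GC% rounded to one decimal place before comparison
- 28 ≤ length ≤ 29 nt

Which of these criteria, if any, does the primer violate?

Base counts: A=8, T=6, G=8, C=6 (length 28).
homopolymer run: longest run = 2 ✓
GC content: GC 14/28 = 50.0% ✓
length: length 28 ✓

Meets all criteria.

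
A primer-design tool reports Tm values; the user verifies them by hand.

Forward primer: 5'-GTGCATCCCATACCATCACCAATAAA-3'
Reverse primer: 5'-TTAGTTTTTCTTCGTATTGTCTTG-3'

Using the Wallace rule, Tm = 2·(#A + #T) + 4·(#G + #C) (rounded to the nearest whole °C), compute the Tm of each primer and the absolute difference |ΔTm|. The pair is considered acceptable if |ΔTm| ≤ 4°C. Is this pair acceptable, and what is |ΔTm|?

Forward: A=10 T=5 G=2 C=9 → Tm = 2·15 + 4·11 = 74°C.
Reverse: A=2 T=15 G=4 C=3 → Tm = 2·17 + 4·7 = 62°C.
|ΔTm| = |74 − 62| = 12°C, > 4°C.

|ΔTm| = 12°C; the pair is not acceptable.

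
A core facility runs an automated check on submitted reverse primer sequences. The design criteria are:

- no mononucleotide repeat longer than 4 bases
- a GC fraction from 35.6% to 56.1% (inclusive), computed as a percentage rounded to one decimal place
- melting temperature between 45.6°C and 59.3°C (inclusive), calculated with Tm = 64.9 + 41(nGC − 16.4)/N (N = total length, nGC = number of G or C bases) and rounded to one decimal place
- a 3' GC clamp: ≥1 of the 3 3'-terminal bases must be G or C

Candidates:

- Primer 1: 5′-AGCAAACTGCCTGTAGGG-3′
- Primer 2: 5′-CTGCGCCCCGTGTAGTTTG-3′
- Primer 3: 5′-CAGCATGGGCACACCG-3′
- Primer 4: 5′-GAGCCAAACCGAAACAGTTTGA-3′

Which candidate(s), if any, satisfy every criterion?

Primer 1 and Primer 4.

Primer 1 (18 nt, A=5 T=3 G=6 C=4): longest run = 3 ✓; GC 10/18 = 55.6% ✓; Tm = 64.9 + 41·(10 − 16.4)/18 = 50.3°C ✓; 3' end GGG has 3 G/C ✓ — passes.
Primer 2 (19 nt, A=1 T=6 G=6 C=6): longest run = 4 ✓; GC 12/19 = 63.2%, outside 35.6–56.1% ✗; Tm = 64.9 + 41·(12 − 16.4)/19 = 55.4°C ✓; 3' end TTG has 1 G/C ✓ — fails.
Primer 3 (16 nt, A=4 T=1 G=5 C=6): longest run = 3 ✓; GC 11/16 = 68.8%, outside 35.6–56.1% ✗; Tm = 64.9 + 41·(11 − 16.4)/16 = 51.1°C ✓; 3' end CCG has 3 G/C ✓ — fails.
Primer 4 (22 nt, A=9 T=3 G=5 C=5): longest run = 3 ✓; GC 10/22 = 45.5% ✓; Tm = 64.9 + 41·(10 − 16.4)/22 = 53.0°C ✓; 3' end TGA has 1 G/C ✓ — passes.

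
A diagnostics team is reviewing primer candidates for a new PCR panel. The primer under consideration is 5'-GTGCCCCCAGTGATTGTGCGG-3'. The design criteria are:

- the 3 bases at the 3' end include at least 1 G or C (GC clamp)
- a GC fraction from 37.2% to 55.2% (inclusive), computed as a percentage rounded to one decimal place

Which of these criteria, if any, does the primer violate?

Fails: GC content.

Base counts: A=2, T=5, G=8, C=6 (length 21).
GC clamp: 3' end CGG has 3 G/C ✓
GC content: GC 14/21 = 66.7%, outside 37.2–55.2% ✗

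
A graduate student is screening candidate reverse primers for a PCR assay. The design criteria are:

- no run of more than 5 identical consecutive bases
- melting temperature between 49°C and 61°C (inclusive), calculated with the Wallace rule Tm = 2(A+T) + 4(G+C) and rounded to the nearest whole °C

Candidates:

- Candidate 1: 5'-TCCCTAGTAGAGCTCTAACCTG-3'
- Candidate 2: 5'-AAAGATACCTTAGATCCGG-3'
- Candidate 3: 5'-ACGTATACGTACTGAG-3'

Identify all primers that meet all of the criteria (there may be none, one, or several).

Candidate 2 only.

Candidate 1 (22 nt, A=5 T=6 G=4 C=7): longest run = 3 ✓; Tm = 2·11 + 4·11 = 66°C, outside 49–61°C ✗ — fails.
Candidate 2 (19 nt, A=7 T=4 G=4 C=4): longest run = 3 ✓; Tm = 2·11 + 4·8 = 54°C ✓ — passes.
Candidate 3 (16 nt, A=5 T=4 G=4 C=3): longest run = 1 ✓; Tm = 2·9 + 4·7 = 46°C, outside 49–61°C ✗ — fails.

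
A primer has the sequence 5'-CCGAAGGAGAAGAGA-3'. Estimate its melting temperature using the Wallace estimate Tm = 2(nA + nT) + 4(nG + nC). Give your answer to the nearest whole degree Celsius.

46°C

Base counts: A=7, T=0, G=6, C=2 (length 15).
Tm = 2·(7+0) + 4·(6+2) = 2·7 + 4·8 = 14 + 32 = 46°C.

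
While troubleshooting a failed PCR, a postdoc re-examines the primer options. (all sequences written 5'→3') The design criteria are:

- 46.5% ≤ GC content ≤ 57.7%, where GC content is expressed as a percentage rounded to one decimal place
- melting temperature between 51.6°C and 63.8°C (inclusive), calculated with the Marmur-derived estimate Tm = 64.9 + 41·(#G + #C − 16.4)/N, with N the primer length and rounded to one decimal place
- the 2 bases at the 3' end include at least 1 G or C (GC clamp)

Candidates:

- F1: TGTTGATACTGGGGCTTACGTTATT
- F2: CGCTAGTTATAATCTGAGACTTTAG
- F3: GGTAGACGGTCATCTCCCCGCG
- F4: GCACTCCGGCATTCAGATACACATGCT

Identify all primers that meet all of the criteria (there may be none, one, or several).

F4 only.

F1 (25 nt, A=4 T=11 G=7 C=3): GC 10/25 = 40.0%, outside 46.5–57.7% ✗; Tm = 64.9 + 41·(10 − 16.4)/25 = 54.4°C ✓; 3' end TT has 0 G/C, need ≥1 ✗ — fails.
F2 (25 nt, A=7 T=9 G=5 C=4): GC 9/25 = 36.0%, outside 46.5–57.7% ✗; Tm = 64.9 + 41·(9 − 16.4)/25 = 52.8°C ✓; 3' end AG has 1 G/C ✓ — fails.
F3 (22 nt, A=3 T=4 G=7 C=8): GC 15/22 = 68.2%, outside 46.5–57.7% ✗; Tm = 64.9 + 41·(15 − 16.4)/22 = 62.3°C ✓; 3' end CG has 2 G/C ✓ — fails.
F4 (27 nt, A=7 T=6 G=5 C=9): GC 14/27 = 51.9% ✓; Tm = 64.9 + 41·(14 − 16.4)/27 = 61.3°C ✓; 3' end CT has 1 G/C ✓ — passes.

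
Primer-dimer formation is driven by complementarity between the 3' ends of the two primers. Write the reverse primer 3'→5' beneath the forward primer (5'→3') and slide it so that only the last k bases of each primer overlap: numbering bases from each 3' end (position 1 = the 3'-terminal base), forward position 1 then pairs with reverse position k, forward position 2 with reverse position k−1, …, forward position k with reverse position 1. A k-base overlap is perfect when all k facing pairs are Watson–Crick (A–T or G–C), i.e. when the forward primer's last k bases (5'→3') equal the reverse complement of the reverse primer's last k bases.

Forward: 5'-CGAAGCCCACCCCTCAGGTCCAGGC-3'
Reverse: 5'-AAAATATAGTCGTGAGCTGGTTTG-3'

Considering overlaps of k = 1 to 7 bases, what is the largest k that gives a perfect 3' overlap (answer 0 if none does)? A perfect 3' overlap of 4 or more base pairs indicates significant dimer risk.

Longest perfect overlap: 1 complementary base pair; below the dimer-risk threshold (threshold 4).

Last 7 bases (5'→3') — forward …TCCAGGC, reverse …TGGTTTG.
Reverse complement of the reverse primer's last 7 bases: CAAACCA; its first k bases are the reverse complement of the reverse primer's last k bases, so a perfect k-base overlap needs the forward primer's last k bases to equal them.
Comparing (forward last k vs required): k=1: C vs C ✓; k=2: GC vs CA ✗; k=3: GGC vs CAA ✗; k=4: AGGC vs CAAA ✗; k=5: CAGGC vs CAAAC ✗; k=6: CCAGGC vs CAAACC ✗; k=7: TCCAGGC vs CAAACCA ✗.
Only k = 1 is perfect, so the longest perfect 3' overlap is 1.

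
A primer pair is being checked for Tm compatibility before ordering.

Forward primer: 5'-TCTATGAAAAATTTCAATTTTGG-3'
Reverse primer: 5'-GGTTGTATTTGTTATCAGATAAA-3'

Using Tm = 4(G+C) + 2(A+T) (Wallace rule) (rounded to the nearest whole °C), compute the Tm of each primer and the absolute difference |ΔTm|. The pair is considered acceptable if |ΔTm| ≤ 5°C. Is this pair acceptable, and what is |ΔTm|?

Forward: A=8 T=10 G=3 C=2 → Tm = 2·18 + 4·5 = 56°C.
Reverse: A=7 T=10 G=5 C=1 → Tm = 2·17 + 4·6 = 58°C.
|ΔTm| = |56 − 58| = 2°C, ≤ 5°C.

|ΔTm| = 2°C; the pair is acceptable.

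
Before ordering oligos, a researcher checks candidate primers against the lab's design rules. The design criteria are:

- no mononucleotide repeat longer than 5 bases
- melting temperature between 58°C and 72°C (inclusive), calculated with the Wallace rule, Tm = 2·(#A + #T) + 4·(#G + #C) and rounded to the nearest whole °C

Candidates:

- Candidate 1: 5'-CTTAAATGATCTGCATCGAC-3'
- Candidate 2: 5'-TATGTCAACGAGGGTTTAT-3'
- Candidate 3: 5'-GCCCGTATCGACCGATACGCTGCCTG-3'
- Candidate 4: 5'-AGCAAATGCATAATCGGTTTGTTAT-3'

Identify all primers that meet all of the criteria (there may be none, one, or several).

Candidate 1 (20 nt, A=6 T=6 G=3 C=5): longest run = 3 ✓; Tm = 2·12 + 4·8 = 56°C, outside 58–72°C ✗ — fails.
Candidate 2 (19 nt, A=5 T=7 G=5 C=2): longest run = 3 ✓; Tm = 2·12 + 4·7 = 52°C, outside 58–72°C ✗ — fails.
Candidate 3 (26 nt, A=4 T=5 G=7 C=10): longest run = 3 ✓; Tm = 2·9 + 4·17 = 86°C, outside 58–72°C ✗ — fails.
Candidate 4 (25 nt, A=8 T=9 G=5 C=3): longest run = 3 ✓; Tm = 2·17 + 4·8 = 66°C ✓ — passes.

Candidate 4 only.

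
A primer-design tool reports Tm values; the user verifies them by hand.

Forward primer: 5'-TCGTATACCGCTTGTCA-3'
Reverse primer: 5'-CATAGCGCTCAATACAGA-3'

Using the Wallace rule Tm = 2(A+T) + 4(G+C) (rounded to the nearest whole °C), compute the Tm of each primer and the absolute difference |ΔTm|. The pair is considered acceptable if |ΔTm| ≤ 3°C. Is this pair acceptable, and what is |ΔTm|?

Forward: A=3 T=6 G=3 C=5 → Tm = 2·9 + 4·8 = 50°C.
Reverse: A=7 T=3 G=3 C=5 → Tm = 2·10 + 4·8 = 52°C.
|ΔTm| = |50 − 52| = 2°C, ≤ 3°C.

|ΔTm| = 2°C; the pair is acceptable.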